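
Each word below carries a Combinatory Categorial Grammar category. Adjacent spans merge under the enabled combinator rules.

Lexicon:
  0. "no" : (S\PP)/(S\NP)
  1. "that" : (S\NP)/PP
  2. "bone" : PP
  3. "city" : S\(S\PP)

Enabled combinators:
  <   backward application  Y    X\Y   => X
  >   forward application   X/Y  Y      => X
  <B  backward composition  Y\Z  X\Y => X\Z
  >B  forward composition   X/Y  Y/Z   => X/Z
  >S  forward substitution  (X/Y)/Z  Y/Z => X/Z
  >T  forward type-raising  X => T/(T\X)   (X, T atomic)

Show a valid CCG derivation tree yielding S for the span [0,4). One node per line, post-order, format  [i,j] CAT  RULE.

[0,1] (S\PP)/(S\NP)  lex  "no"
[1,2] (S\NP)/PP  lex  "that"
[2,3] PP  lex  "bone"
[1,3] S\NP  >  k=2
[0,3] S\PP  >  k=1
[3,4] S\(S\PP)  lex  "city"
[0,4] S  <  k=3

[0,4] S   <
  [0,3] S\PP   >
    [0,1] "no" : (S\PP)/(S\NP)
    [1,3] S\NP   >
      [1,2] "that" : (S\NP)/PP
      [2,3] "bone" : PP
  [3,4] "city" : S\(S\PP)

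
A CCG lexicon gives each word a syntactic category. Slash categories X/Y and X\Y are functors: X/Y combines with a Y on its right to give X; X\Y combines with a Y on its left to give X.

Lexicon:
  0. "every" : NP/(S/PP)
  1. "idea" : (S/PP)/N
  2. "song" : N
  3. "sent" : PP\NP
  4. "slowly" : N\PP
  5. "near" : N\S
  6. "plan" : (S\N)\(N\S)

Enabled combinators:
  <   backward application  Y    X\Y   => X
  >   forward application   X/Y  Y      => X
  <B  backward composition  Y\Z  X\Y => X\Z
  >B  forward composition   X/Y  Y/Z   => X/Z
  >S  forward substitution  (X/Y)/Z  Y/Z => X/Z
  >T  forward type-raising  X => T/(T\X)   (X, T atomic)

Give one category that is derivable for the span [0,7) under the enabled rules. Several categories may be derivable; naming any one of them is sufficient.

S

[0,7] S   <
  [0,3] NP   >
    [0,2] NP/N   >B
      [0,1] "every" : NP/(S/PP)
      [1,2] "idea" : (S/PP)/N
    [2,3] "song" : N
  [3,7] S\NP   <B
    [3,5] N\NP   <B
      [3,4] "sent" : PP\NP
      [4,5] "slowly" : N\PP
    [5,7] S\N   <
      [5,6] "near" : N\S
      [6,7] "plan" : (S\N)\(N\S)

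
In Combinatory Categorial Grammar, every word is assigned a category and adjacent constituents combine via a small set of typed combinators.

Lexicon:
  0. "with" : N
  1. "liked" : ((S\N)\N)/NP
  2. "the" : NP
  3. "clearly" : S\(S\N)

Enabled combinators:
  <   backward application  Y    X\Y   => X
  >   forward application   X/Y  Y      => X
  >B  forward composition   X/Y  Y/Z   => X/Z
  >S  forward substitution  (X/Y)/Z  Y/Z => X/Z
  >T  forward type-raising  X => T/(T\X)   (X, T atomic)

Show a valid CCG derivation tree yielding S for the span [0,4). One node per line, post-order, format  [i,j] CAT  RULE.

[0,4] S   <
  [0,3] S\N   <
    [0,1] "with" : N
    [1,3] (S\N)\N   >
      [1,2] "liked" : ((S\N)\N)/NP
      [2,3] "the" : NP
  [3,4] "clearly" : S\(S\N)

[0,1] N  lex  "with"
[1,2] ((S\N)\N)/NP  lex  "liked"
[2,3] NP  lex  "the"
[1,3] (S\N)\N  >  k=2
[0,3] S\N  <  k=1
[3,4] S\(S\N)  lex  "clearly"
[0,4] S  <  k=3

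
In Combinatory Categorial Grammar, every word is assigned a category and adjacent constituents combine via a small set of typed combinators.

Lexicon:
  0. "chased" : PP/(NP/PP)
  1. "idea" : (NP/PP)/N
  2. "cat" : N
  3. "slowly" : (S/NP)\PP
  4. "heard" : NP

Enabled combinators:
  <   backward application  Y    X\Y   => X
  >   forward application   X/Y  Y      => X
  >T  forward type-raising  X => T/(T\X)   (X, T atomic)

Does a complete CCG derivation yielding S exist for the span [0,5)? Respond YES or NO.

[0,5] S   >
  [0,4] S/NP   <
    [0,3] PP   >
      [0,1] "chased" : PP/(NP/PP)
      [1,3] NP/PP   >
        [1,2] "idea" : (NP/PP)/N
        [2,3] "cat" : N
    [3,4] "slowly" : (S/NP)\PP
  [4,5] "heard" : NP

YES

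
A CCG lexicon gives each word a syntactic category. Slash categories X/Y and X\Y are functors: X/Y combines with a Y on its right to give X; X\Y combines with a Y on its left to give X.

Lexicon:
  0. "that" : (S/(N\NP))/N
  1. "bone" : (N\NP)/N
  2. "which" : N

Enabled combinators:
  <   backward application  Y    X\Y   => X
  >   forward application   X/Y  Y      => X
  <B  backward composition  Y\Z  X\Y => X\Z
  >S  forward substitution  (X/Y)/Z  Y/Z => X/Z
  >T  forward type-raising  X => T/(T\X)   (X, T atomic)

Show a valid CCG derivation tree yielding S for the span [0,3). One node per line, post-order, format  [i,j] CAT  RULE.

[0,1] (S/(N\NP))/N  lex  "that"
[1,2] (N\NP)/N  lex  "bone"
[0,2] S/N  >S  k=1
[2,3] N  lex  "which"
[0,3] S  >  k=2

[0,3] S   >
  [0,2] S/N   >S
    [0,1] "that" : (S/(N\NP))/N
    [1,2] "bone" : (N\NP)/N
  [2,3] "which" : N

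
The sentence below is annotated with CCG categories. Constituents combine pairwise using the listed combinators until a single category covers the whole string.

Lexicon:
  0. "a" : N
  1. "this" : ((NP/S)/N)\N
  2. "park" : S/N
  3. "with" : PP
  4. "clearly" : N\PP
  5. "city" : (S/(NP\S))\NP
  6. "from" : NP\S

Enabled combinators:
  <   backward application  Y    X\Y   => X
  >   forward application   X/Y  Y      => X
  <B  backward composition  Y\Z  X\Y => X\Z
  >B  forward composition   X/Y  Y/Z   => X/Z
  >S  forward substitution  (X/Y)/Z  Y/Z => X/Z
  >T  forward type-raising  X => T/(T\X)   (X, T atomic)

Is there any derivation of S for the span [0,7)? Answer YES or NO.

YES

[0,7] S   >
  [0,6] S/(NP\S)   <
    [0,5] NP   >
      [0,3] NP/N   >S
        [0,2] (NP/S)/N   <
          [0,1] "a" : N
          [1,2] "this" : ((NP/S)/N)\N
        [2,3] "park" : S/N
      [3,5] N   >
        [3,4] N/(N\PP)   >T
          [3,4] "with" : PP
        [4,5] "clearly" : N\PP
    [5,6] "city" : (S/(NP\S))\NP
  [6,7] "from" : NP\S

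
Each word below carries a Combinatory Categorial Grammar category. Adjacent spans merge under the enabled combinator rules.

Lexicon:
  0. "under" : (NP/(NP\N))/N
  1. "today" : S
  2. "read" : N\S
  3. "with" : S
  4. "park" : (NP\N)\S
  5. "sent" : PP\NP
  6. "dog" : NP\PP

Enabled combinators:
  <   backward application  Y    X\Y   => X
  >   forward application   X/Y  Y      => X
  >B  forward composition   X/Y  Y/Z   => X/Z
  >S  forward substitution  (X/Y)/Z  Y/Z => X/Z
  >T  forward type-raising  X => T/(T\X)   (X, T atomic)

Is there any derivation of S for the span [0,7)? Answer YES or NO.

NO

(NP/(NP\N))/N S N\S S (NP\N)\S PP\NP NP\PP
CKY chart[0,7] = {(NP/(NP\N))/(N\NP), N/(N\NP), NP, NP/(NP\NP), PP/(PP\NP), S/(S\NP)}; S ∉ chart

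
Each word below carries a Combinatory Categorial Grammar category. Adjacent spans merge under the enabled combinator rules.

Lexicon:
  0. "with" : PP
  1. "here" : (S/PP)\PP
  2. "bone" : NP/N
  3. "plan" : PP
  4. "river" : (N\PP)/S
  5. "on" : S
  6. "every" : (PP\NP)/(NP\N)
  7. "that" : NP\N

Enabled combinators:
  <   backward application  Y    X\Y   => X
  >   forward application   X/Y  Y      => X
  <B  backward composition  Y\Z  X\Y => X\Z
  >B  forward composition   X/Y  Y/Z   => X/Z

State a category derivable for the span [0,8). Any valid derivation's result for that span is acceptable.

[0,8] S   >
  [0,2] S/PP   <
    [0,1] "with" : PP
    [1,2] "here" : (S/PP)\PP
  [2,8] PP   <
    [2,6] NP   >
      [2,3] "bone" : NP/N
      [3,6] N   <
        [3,4] "plan" : PP
        [4,6] N\PP   >
          [4,5] "river" : (N\PP)/S
          [5,6] "on" : S
    [6,8] PP\NP   >
      [6,7] "every" : (PP\NP)/(NP\N)
      [7,8] "that" : NP\N

S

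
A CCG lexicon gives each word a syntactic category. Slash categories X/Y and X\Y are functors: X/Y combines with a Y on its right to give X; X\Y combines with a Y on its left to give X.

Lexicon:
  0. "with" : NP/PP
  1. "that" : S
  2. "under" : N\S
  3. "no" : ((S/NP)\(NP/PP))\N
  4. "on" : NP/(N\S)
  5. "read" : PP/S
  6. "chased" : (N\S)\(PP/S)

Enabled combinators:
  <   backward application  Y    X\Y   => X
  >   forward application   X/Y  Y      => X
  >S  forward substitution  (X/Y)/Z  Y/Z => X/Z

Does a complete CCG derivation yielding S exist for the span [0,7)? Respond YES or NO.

YES

[0,7] S   >
  [0,4] S/NP   <
    [0,1] "with" : NP/PP
    [1,4] (S/NP)\(NP/PP)   <
      [1,3] N   <
        [1,2] "that" : S
        [2,3] "under" : N\S
      [3,4] "no" : ((S/NP)\(NP/PP))\N
  [4,7] NP   >
    [4,5] "on" : NP/(N\S)
    [5,7] N\S   <
      [5,6] "read" : PP/S
      [6,7] "chased" : (N\S)\(PP/S)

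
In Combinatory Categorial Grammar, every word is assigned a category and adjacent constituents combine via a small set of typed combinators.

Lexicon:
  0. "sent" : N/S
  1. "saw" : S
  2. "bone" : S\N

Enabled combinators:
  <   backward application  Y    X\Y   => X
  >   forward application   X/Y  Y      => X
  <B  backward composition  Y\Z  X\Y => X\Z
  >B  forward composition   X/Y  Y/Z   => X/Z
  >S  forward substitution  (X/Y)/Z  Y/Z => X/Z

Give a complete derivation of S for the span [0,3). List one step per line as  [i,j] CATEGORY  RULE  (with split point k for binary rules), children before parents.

[0,1] N/S  lex  "sent"
[1,2] S  lex  "saw"
[0,2] N  >  k=1
[2,3] S\N  lex  "bone"
[0,3] S  <  k=2

[0,3] S   <
  [0,2] N   >
    [0,1] "sent" : N/S
    [1,2] "saw" : S
  [2,3] "bone" : S\N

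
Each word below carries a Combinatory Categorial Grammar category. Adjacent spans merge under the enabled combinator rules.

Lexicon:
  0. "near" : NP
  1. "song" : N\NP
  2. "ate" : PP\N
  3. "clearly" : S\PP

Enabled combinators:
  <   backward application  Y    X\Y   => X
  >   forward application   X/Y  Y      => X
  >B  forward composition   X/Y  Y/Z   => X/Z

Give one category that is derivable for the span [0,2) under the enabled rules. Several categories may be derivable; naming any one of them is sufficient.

N

[0,4] S   <
  [0,3] PP   <
    [0,2] N   <
      [0,1] "near" : NP
      [1,2] "song" : N\NP
    [2,3] "ate" : PP\N
  [3,4] "clearly" : S\PP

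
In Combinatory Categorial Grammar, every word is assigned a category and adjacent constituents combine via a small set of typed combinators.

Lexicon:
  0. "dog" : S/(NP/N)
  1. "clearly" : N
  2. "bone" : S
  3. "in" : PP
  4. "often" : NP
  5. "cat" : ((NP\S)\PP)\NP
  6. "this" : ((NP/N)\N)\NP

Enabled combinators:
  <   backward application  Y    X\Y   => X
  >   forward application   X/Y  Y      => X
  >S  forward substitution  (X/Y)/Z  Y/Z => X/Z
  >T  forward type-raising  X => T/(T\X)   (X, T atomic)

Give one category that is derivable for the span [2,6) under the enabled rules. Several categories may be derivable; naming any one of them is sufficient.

[0,7] S   >
  [0,1] "dog" : S/(NP/N)
  [1,7] NP/N   <
    [1,2] "clearly" : N
    [2,7] (NP/N)\N   <
      [2,6] NP   >
        [2,3] NP/(NP\S)   >T
          [2,3] "bone" : S
        [3,6] NP\S   <
          [3,4] "in" : PP
          [4,6] (NP\S)\PP   <
            [4,5] "often" : NP
            [5,6] "cat" : ((NP\S)\PP)\NP
      [6,7] "this" : ((NP/N)\N)\NP

NP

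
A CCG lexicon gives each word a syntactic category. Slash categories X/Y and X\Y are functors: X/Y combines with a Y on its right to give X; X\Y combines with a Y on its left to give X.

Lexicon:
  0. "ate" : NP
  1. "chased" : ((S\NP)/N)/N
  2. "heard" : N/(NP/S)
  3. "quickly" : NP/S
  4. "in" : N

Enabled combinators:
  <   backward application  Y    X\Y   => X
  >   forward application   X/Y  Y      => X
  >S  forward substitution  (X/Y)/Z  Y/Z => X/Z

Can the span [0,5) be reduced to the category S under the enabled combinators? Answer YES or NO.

YES

[0,5] S   <
  [0,1] "ate" : NP
  [1,5] S\NP   >
    [1,4] (S\NP)/N   >
      [1,2] "chased" : ((S\NP)/N)/N
      [2,4] N   >
        [2,3] "heard" : N/(NP/S)
        [3,4] "quickly" : NP/S
    [4,5] "in" : N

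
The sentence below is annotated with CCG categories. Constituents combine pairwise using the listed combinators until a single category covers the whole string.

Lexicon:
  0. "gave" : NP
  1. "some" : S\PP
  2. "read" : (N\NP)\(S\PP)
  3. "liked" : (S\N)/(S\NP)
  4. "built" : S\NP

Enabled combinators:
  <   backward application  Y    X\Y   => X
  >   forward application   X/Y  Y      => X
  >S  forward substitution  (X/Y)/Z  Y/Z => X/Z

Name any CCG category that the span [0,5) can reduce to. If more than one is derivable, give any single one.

[0,5] S   <
  [0,3] N   <
    [0,1] "gave" : NP
    [1,3] N\NP   <
      [1,2] "some" : S\PP
      [2,3] "read" : (N\NP)\(S\PP)
  [3,5] S\N   >
    [3,4] "liked" : (S\N)/(S\NP)
    [4,5] "built" : S\NP

S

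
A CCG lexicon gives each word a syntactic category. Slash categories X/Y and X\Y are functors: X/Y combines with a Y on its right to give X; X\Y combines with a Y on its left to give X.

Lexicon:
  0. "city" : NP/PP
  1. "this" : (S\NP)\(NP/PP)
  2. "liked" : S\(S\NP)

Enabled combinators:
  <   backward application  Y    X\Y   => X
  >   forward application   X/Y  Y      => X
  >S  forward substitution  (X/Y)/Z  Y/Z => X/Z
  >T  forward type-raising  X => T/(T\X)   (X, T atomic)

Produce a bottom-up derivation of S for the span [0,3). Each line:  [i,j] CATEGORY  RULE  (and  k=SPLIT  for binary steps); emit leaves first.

[0,1] NP/PP  lex  "city"
[1,2] (S\NP)\(NP/PP)  lex  "this"
[0,2] S\NP  <  k=1
[2,3] S\(S\NP)  lex  "liked"
[0,3] S  <  k=2

[0,3] S   <
  [0,2] S\NP   <
    [0,1] "city" : NP/PP
    [1,2] "this" : (S\NP)\(NP/PP)
  [2,3] "liked" : S\(S\NP)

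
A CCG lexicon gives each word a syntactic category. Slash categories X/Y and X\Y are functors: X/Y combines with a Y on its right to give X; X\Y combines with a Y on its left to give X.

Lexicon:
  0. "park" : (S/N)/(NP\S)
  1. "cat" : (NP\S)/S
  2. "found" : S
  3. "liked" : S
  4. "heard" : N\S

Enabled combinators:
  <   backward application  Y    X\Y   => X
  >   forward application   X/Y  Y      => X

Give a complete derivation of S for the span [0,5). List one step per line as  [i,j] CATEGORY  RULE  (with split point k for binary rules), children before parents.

[0,5] S   >
  [0,3] S/N   >
    [0,1] "park" : (S/N)/(NP\S)
    [1,3] NP\S   >
      [1,2] "cat" : (NP\S)/S
      [2,3] "found" : S
  [3,5] N   <
    [3,4] "liked" : S
    [4,5] "heard" : N\S

[0,1] (S/N)/(NP\S)  lex  "park"
[1,2] (NP\S)/S  lex  "cat"
[2,3] S  lex  "found"
[1,3] NP\S  >  k=2
[0,3] S/N  >  k=1
[3,4] S  lex  "liked"
[4,5] N\S  lex  "heard"
[3,5] N  <  k=4
[0,5] S  >  k=3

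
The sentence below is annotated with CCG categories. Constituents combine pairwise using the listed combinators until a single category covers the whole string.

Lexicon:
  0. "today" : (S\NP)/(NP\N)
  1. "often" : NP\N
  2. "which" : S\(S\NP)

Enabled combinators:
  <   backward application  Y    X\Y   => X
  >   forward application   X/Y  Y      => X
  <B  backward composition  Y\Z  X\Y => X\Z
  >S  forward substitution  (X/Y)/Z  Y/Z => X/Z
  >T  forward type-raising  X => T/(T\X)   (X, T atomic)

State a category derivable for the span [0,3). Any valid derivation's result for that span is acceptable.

[0,3] S   <
  [0,2] S\NP   >
    [0,1] "today" : (S\NP)/(NP\N)
    [1,2] "often" : NP\N
  [2,3] "which" : S\(S\NP)

S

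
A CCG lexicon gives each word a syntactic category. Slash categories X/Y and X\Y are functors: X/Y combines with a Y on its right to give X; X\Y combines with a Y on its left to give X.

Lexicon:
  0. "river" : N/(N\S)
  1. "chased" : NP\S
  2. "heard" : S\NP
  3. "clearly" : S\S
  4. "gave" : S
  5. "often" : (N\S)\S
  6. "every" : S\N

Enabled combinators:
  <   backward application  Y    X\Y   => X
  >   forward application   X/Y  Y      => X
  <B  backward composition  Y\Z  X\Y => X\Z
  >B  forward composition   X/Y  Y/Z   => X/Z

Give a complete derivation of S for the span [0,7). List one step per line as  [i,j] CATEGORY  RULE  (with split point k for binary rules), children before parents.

[0,1] N/(N\S)  lex  "river"
[1,2] NP\S  lex  "chased"
[2,3] S\NP  lex  "heard"
[3,4] S\S  lex  "clearly"
[2,4] S\NP  <B  k=3
[4,5] S  lex  "gave"
[5,6] (N\S)\S  lex  "often"
[4,6] N\S  <  k=5
[2,6] N\NP  <B  k=4
[1,6] N\S  <B  k=2
[0,6] N  >  k=1
[6,7] S\N  lex  "every"
[0,7] S  <  k=6

[0,7] S   <
  [0,6] N   >
    [0,1] "river" : N/(N\S)
    [1,6] N\S   <B
      [1,2] "chased" : NP\S
      [2,6] N\NP   <B
        [2,4] S\NP   <B
          [2,3] "heard" : S\NP
          [3,4] "clearly" : S\S
        [4,6] N\S   <
          [4,5] "gave" : S
          [5,6] "often" : (N\S)\S
  [6,7] "every" : S\N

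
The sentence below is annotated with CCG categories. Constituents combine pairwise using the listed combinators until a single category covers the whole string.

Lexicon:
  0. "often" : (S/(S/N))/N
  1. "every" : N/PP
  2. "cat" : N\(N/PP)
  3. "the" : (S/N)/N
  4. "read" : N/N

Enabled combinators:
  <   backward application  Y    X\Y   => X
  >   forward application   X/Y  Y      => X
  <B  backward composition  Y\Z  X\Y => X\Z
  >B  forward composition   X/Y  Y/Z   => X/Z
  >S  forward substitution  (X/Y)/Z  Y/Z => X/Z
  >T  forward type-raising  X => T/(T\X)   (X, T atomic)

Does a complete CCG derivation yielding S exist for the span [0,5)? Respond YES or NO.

[0,5] S   >
  [0,3] S/(S/N)   >
    [0,1] "often" : (S/(S/N))/N
    [1,3] N   <
      [1,2] "every" : N/PP
      [2,3] "cat" : N\(N/PP)
  [3,5] S/N   >S
    [3,4] "the" : (S/N)/N
    [4,5] "read" : N/N

YES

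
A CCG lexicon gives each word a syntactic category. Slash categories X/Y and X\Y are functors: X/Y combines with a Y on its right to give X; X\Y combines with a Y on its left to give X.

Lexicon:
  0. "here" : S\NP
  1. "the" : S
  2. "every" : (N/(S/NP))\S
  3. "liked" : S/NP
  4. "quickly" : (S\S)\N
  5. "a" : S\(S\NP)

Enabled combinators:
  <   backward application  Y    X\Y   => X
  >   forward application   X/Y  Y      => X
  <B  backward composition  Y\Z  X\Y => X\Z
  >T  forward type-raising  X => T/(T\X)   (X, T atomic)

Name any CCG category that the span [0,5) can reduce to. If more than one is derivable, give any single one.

S\NP

[0,6] S   <
  [0,5] S\NP   <B
    [0,1] "here" : S\NP
    [1,5] S\S   <
      [1,4] N   >
        [1,3] N/(S/NP)   <
          [1,2] "the" : S
          [2,3] "every" : (N/(S/NP))\S
        [3,4] "liked" : S/NP
      [4,5] "quickly" : (S\S)\N
  [5,6] "a" : S\(S\NP)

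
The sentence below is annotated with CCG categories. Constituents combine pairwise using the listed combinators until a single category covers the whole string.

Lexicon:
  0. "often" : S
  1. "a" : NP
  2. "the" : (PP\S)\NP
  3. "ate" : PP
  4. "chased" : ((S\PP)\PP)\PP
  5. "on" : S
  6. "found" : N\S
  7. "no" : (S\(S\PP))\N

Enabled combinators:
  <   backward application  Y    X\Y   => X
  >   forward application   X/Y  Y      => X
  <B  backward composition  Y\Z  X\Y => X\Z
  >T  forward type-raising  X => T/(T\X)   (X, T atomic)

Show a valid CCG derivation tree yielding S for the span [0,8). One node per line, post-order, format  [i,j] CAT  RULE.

[0,1] S  lex  "often"
[0,1] PP/(PP\S)  >T
[1,2] NP  lex  "a"
[2,3] (PP\S)\NP  lex  "the"
[1,3] PP\S  <  k=2
[0,3] PP  >  k=1
[3,4] PP  lex  "ate"
[4,5] ((S\PP)\PP)\PP  lex  "chased"
[3,5] (S\PP)\PP  <  k=4
[0,5] S\PP  <  k=3
[5,6] S  lex  "on"
[6,7] N\S  lex  "found"
[5,7] N  <  k=6
[7,8] (S\(S\PP))\N  lex  "no"
[5,8] S\(S\PP)  <  k=7
[0,8] S  <  k=5

[0,8] S   <
  [0,5] S\PP   <
    [0,3] PP   >
      [0,1] PP/(PP\S)   >T
        [0,1] "often" : S
      [1,3] PP\S   <
        [1,2] "a" : NP
        [2,3] "the" : (PP\S)\NP
    [3,5] (S\PP)\PP   <
      [3,4] "ate" : PP
      [4,5] "chased" : ((S\PP)\PP)\PP
  [5,8] S\(S\PP)   <
    [5,7] N   <
      [5,6] "on" : S
      [6,7] "found" : N\S
    [7,8] "no" : (S\(S\PP))\N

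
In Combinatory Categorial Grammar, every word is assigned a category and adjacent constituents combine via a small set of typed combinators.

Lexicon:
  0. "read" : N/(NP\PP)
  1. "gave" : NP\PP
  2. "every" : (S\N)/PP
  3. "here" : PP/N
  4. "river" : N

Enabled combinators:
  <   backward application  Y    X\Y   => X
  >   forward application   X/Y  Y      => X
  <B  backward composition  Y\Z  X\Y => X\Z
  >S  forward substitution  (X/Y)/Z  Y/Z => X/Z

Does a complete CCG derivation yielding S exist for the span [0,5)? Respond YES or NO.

[0,5] S   <
  [0,2] N   >
    [0,1] "read" : N/(NP\PP)
    [1,2] "gave" : NP\PP
  [2,5] S\N   >
    [2,3] "every" : (S\N)/PP
    [3,5] PP   >
      [3,4] "here" : PP/N
      [4,5] "river" : N

YES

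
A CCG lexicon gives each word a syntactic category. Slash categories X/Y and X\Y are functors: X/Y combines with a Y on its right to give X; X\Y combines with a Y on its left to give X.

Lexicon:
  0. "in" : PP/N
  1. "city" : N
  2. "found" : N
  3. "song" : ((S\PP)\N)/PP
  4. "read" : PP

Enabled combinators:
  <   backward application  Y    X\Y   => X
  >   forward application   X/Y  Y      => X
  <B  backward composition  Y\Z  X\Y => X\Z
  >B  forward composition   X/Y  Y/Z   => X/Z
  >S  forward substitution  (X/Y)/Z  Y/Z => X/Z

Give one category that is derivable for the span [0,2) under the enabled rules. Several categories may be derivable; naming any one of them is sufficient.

[0,5] S   <
  [0,2] PP   >
    [0,1] "in" : PP/N
    [1,2] "city" : N
  [2,5] S\PP   <
    [2,3] "found" : N
    [3,5] (S\PP)\N   >
      [3,4] "song" : ((S\PP)\N)/PP
      [4,5] "read" : PP

PP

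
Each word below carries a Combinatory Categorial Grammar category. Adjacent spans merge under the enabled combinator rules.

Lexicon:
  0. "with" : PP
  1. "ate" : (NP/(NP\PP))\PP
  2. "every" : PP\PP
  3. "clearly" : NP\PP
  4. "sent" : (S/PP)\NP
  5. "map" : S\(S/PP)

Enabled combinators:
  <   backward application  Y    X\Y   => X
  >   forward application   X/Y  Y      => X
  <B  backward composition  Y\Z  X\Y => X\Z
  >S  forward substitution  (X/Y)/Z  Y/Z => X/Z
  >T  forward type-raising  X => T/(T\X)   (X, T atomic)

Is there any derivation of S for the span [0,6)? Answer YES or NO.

[0,6] S   <
  [0,4] NP   >
    [0,2] NP/(NP\PP)   <
      [0,1] "with" : PP
      [1,2] "ate" : (NP/(NP\PP))\PP
    [2,4] NP\PP   <B
      [2,3] "every" : PP\PP
      [3,4] "clearly" : NP\PP
  [4,6] S\NP   <B
    [4,5] "sent" : (S/PP)\NP
    [5,6] "map" : S\(S/PP)

YES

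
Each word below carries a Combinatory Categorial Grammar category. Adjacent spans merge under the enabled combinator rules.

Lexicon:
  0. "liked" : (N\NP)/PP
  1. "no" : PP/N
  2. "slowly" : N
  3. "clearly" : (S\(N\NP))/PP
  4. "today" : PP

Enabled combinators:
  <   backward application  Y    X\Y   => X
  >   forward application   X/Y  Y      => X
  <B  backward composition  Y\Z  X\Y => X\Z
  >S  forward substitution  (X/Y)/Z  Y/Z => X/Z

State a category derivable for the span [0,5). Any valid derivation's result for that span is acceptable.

S

[0,5] S   <
  [0,3] N\NP   >
    [0,1] "liked" : (N\NP)/PP
    [1,3] PP   >
      [1,2] "no" : PP/N
      [2,3] "slowly" : N
  [3,5] S\(N\NP)   >
    [3,4] "clearly" : (S\(N\NP))/PP
    [4,5] "today" : PP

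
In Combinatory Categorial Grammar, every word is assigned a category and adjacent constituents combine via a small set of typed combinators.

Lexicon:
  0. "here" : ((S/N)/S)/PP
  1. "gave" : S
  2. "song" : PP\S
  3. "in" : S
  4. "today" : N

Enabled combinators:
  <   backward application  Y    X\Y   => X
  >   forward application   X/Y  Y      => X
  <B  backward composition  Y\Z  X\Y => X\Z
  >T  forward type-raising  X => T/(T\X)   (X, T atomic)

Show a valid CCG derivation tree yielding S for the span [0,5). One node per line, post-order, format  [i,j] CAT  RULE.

[0,1] ((S/N)/S)/PP  lex  "here"
[1,2] S  lex  "gave"
[2,3] PP\S  lex  "song"
[1,3] PP  <  k=2
[0,3] (S/N)/S  >  k=1
[3,4] S  lex  "in"
[0,4] S/N  >  k=3
[4,5] N  lex  "today"
[0,5] S  >  k=4

[0,5] S   >
  [0,4] S/N   >
    [0,3] (S/N)/S   >
      [0,1] "here" : ((S/N)/S)/PP
      [1,3] PP   <
        [1,2] "gave" : S
        [2,3] "song" : PP\S
    [3,4] "in" : S
  [4,5] "today" : N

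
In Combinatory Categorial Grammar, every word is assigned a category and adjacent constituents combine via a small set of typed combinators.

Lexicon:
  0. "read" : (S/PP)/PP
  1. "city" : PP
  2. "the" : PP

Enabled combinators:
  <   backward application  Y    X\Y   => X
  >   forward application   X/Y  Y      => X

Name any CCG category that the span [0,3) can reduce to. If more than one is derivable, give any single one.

[0,3] S   >
  [0,2] S/PP   >
    [0,1] "read" : (S/PP)/PP
    [1,2] "city" : PP
  [2,3] "the" : PP

S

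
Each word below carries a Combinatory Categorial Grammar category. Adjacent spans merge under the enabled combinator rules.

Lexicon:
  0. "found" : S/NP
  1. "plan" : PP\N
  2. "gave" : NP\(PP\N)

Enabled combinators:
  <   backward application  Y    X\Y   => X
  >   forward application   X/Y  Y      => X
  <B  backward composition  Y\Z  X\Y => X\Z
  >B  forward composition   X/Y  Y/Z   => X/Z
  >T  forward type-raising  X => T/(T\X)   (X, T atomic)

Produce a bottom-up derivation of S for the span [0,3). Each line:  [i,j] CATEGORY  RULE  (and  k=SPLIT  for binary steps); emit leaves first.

[0,3] S   >
  [0,1] "found" : S/NP
  [1,3] NP   <
    [1,2] "plan" : PP\N
    [2,3] "gave" : NP\(PP\N)

[0,1] S/NP  lex  "found"
[1,2] PP\N  lex  "plan"
[2,3] NP\(PP\N)  lex  "gave"
[1,3] NP  <  k=2
[0,3] S  >  k=1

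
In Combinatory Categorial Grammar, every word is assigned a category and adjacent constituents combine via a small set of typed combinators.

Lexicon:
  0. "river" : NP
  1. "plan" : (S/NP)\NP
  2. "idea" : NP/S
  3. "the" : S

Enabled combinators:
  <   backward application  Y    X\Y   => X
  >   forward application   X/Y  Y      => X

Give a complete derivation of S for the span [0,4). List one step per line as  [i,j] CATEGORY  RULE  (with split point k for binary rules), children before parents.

[0,4] S   >
  [0,2] S/NP   <
    [0,1] "river" : NP
    [1,2] "plan" : (S/NP)\NP
  [2,4] NP   >
    [2,3] "idea" : NP/S
    [3,4] "the" : S

[0,1] NP  lex  "river"
[1,2] (S/NP)\NP  lex  "plan"
[0,2] S/NP  <  k=1
[2,3] NP/S  lex  "idea"
[3,4] S  lex  "the"
[2,4] NP  >  k=3
[0,4] S  >  k=2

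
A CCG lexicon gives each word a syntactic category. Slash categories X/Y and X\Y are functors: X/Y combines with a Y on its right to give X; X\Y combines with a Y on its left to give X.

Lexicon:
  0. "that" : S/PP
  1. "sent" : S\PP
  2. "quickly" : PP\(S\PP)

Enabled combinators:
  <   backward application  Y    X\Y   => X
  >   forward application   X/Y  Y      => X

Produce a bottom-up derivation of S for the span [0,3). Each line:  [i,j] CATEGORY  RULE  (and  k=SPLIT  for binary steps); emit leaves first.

[0,3] S   >
  [0,1] "that" : S/PP
  [1,3] PP   <
    [1,2] "sent" : S\PP
    [2,3] "quickly" : PP\(S\PP)

[0,1] S/PP  lex  "that"
[1,2] S\PP  lex  "sent"
[2,3] PP\(S\PP)  lex  "quickly"
[1,3] PP  <  k=2
[0,3] S  >  k=1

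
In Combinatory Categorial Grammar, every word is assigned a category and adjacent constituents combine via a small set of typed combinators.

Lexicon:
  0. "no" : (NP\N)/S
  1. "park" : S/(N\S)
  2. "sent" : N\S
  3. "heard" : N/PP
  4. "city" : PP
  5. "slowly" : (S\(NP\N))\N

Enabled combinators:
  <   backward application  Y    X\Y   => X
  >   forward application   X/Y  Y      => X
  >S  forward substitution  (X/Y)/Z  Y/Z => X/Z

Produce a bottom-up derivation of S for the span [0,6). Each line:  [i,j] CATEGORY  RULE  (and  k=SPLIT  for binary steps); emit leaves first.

[0,6] S   <
  [0,3] NP\N   >
    [0,1] "no" : (NP\N)/S
    [1,3] S   >
      [1,2] "park" : S/(N\S)
      [2,3] "sent" : N\S
  [3,6] S\(NP\N)   <
    [3,5] N   >
      [3,4] "heard" : N/PP
      [4,5] "city" : PP
    [5,6] "slowly" : (S\(NP\N))\N

[0,1] (NP\N)/S  lex  "no"
[1,2] S/(N\S)  lex  "park"
[2,3] N\S  lex  "sent"
[1,3] S  >  k=2
[0,3] NP\N  >  k=1
[3,4] N/PP  lex  "heard"
[4,5] PP  lex  "city"
[3,5] N  >  k=4
[5,6] (S\(NP\N))\N  lex  "slowly"
[3,6] S\(NP\N)  <  k=5
[0,6] S  <  k=3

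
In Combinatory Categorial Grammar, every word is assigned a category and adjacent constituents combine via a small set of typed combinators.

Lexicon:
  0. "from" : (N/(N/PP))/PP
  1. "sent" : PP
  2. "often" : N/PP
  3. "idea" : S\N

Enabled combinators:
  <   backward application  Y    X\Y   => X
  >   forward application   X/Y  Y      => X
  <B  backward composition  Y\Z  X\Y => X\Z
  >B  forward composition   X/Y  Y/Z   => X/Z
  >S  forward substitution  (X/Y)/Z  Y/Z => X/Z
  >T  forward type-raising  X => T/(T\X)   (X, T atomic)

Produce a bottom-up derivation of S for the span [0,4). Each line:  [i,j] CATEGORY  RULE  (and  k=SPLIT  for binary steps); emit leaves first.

[0,1] (N/(N/PP))/PP  lex  "from"
[1,2] PP  lex  "sent"
[0,2] N/(N/PP)  >  k=1
[2,3] N/PP  lex  "often"
[0,3] N  >  k=2
[3,4] S\N  lex  "idea"
[0,4] S  <  k=3

[0,4] S   <
  [0,3] N   >
    [0,2] N/(N/PP)   >
      [0,1] "from" : (N/(N/PP))/PP
      [1,2] "sent" : PP
    [2,3] "often" : N/PP
  [3,4] "idea" : S\N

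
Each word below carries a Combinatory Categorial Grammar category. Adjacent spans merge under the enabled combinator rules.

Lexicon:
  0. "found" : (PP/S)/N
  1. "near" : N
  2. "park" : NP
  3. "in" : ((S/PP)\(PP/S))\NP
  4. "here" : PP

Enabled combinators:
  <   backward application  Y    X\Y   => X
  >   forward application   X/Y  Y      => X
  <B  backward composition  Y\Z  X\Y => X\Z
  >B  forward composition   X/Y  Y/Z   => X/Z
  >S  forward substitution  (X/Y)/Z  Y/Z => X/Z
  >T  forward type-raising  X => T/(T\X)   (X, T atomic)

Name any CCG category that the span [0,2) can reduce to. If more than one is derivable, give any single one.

PP/S

[0,5] S   >
  [0,4] S/PP   <
    [0,2] PP/S   >
      [0,1] "found" : (PP/S)/N
      [1,2] "near" : N
    [2,4] (S/PP)\(PP/S)   <
      [2,3] "park" : NP
      [3,4] "in" : ((S/PP)\(PP/S))\NP
  [4,5] "here" : PP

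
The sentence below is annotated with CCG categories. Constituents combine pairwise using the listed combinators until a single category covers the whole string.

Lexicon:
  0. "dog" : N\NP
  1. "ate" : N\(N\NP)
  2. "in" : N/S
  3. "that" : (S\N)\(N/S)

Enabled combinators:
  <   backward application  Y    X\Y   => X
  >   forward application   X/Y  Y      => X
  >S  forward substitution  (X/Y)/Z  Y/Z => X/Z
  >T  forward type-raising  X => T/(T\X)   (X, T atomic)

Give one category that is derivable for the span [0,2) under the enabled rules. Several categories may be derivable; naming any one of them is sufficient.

N

[0,4] S   <
  [0,2] N   <
    [0,1] "dog" : N\NP
    [1,2] "ate" : N\(N\NP)
  [2,4] S\N   <
    [2,3] "in" : N/S
    [3,4] "that" : (S\N)\(N/S)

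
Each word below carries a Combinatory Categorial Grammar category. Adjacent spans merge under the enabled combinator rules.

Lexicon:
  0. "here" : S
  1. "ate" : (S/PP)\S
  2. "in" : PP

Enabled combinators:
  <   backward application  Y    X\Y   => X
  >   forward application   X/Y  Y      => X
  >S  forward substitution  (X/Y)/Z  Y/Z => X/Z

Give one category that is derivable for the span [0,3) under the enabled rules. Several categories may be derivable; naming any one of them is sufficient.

[0,3] S   >
  [0,2] S/PP   <
    [0,1] "here" : S
    [1,2] "ate" : (S/PP)\S
  [2,3] "in" : PP

S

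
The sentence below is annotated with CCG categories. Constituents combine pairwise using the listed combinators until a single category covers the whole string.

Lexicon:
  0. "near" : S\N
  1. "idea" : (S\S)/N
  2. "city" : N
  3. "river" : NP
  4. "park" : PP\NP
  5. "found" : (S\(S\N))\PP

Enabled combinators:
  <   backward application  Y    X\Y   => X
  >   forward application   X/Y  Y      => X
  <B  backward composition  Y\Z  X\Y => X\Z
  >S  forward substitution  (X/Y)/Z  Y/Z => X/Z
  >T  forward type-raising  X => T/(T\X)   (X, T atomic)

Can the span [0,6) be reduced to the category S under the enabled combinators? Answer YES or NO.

YES

[0,6] S   <
  [0,3] S\N   <B
    [0,1] "near" : S\N
    [1,3] S\S   >
      [1,2] "idea" : (S\S)/N
      [2,3] "city" : N
  [3,6] S\(S\N)   <
    [3,5] PP   <
      [3,4] "river" : NP
      [4,5] "park" : PP\NP
    [5,6] "found" : (S\(S\N))\PP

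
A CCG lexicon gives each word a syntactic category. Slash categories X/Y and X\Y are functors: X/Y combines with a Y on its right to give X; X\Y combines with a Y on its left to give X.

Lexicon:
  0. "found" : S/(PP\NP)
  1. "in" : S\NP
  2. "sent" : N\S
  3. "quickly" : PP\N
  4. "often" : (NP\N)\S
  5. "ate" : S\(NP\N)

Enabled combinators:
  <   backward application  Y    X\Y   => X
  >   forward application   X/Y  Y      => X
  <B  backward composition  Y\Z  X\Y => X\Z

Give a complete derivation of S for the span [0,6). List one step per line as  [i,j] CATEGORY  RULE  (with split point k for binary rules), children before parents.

[0,6] S   <
  [0,5] NP\N   <
    [0,4] S   >
      [0,1] "found" : S/(PP\NP)
      [1,4] PP\NP   <B
        [1,3] N\NP   <B
          [1,2] "in" : S\NP
          [2,3] "sent" : N\S
        [3,4] "quickly" : PP\N
    [4,5] "often" : (NP\N)\S
  [5,6] "ate" : S\(NP\N)

[0,1] S/(PP\NP)  lex  "found"
[1,2] S\NP  lex  "in"
[2,3] N\S  lex  "sent"
[1,3] N\NP  <B  k=2
[3,4] PP\N  lex  "quickly"
[1,4] PP\NP  <B  k=3
[0,4] S  >  k=1
[4,5] (NP\N)\S  lex  "often"
[0,5] NP\N  <  k=4
[5,6] S\(NP\N)  lex  "ate"
[0,6] S  <  k=5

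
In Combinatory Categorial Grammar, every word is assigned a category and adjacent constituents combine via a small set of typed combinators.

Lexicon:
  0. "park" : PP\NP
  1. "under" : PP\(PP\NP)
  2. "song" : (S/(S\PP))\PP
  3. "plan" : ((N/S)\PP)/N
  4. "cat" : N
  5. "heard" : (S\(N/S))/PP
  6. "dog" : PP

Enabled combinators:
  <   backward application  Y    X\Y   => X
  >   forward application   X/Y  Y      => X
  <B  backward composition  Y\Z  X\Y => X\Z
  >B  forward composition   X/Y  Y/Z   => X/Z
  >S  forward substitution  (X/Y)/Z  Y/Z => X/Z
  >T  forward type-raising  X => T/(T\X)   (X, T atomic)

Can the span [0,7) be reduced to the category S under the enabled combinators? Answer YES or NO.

[0,7] S   >
  [0,3] S/(S\PP)   <
    [0,2] PP   <
      [0,1] "park" : PP\NP
      [1,2] "under" : PP\(PP\NP)
    [2,3] "song" : (S/(S\PP))\PP
  [3,7] S\PP   <B
    [3,5] (N/S)\PP   >
      [3,4] "plan" : ((N/S)\PP)/N
      [4,5] "cat" : N
    [5,7] S\(N/S)   >
      [5,6] "heard" : (S\(N/S))/PP
      [6,7] "dog" : PP

YES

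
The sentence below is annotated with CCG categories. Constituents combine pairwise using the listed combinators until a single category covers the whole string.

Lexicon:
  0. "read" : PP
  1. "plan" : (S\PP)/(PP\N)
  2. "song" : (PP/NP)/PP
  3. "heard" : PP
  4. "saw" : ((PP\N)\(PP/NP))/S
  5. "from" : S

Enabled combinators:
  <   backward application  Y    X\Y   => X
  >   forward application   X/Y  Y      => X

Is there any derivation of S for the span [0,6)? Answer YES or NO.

YES

[0,6] S   <
  [0,1] "read" : PP
  [1,6] S\PP   >
    [1,2] "plan" : (S\PP)/(PP\N)
    [2,6] PP\N   <
      [2,4] PP/NP   >
        [2,3] "song" : (PP/NP)/PP
        [3,4] "heard" : PP
      [4,6] (PP\N)\(PP/NP)   >
        [4,5] "saw" : ((PP\N)\(PP/NP))/S
        [5,6] "from" : S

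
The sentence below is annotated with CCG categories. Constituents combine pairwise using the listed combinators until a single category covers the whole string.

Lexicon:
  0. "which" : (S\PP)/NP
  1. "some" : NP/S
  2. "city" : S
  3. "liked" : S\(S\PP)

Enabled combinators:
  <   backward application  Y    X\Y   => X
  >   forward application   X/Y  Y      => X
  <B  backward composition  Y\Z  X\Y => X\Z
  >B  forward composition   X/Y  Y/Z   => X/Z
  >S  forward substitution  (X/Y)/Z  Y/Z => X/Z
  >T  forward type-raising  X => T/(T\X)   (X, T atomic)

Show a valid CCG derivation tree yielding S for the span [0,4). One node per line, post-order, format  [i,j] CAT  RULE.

[0,1] (S\PP)/NP  lex  "which"
[1,2] NP/S  lex  "some"
[2,3] S  lex  "city"
[1,3] NP  >  k=2
[0,3] S\PP  >  k=1
[3,4] S\(S\PP)  lex  "liked"
[0,4] S  <  k=3

[0,4] S   <
  [0,3] S\PP   >
    [0,1] "which" : (S\PP)/NP
    [1,3] NP   >
      [1,2] "some" : NP/S
      [2,3] "city" : S
  [3,4] "liked" : S\(S\PP)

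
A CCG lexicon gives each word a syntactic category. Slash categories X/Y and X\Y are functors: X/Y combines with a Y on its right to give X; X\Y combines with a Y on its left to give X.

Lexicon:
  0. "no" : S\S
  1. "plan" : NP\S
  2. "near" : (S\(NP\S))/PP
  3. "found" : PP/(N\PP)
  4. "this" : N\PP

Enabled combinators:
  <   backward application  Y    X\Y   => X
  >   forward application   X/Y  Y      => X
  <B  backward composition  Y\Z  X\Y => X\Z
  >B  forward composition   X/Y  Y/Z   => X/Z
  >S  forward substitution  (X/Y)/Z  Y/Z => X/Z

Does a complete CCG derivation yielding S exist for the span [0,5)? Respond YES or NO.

[0,5] S   <
  [0,2] NP\S   <B
    [0,1] "no" : S\S
    [1,2] "plan" : NP\S
  [2,5] S\(NP\S)   >
    [2,3] "near" : (S\(NP\S))/PP
    [3,5] PP   >
      [3,4] "found" : PP/(N\PP)
      [4,5] "this" : N\PP

YES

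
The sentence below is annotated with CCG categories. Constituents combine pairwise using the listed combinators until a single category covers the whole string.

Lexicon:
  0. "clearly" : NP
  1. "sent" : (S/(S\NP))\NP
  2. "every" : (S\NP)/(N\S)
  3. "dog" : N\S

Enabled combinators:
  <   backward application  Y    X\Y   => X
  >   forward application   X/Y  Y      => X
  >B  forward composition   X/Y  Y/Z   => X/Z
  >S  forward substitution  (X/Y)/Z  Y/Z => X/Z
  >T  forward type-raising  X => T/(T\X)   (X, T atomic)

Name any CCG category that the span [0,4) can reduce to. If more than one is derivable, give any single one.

S

[0,4] S   >
  [0,2] S/(S\NP)   <
    [0,1] "clearly" : NP
    [1,2] "sent" : (S/(S\NP))\NP
  [2,4] S\NP   >
    [2,3] "every" : (S\NP)/(N\S)
    [3,4] "dog" : N\S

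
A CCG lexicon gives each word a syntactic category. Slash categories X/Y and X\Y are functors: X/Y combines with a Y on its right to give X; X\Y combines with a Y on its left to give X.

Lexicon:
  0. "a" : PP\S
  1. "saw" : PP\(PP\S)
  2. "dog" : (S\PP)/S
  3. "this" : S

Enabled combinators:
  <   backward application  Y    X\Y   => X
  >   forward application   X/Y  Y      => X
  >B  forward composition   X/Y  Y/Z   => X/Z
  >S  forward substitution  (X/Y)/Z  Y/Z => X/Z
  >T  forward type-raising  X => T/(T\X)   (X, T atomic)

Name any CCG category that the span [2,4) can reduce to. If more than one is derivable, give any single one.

[0,4] S   <
  [0,2] PP   <
    [0,1] "a" : PP\S
    [1,2] "saw" : PP\(PP\S)
  [2,4] S\PP   >
    [2,3] "dog" : (S\PP)/S
    [3,4] "this" : S

S\PP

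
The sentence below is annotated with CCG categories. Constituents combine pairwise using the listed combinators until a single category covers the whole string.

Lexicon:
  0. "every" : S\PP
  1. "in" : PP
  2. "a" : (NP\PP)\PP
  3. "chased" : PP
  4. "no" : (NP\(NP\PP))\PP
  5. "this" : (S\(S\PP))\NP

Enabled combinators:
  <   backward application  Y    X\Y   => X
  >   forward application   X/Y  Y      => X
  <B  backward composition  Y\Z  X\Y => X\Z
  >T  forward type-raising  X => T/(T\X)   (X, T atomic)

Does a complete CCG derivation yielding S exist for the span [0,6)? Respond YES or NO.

YES

[0,6] S   <
  [0,1] "every" : S\PP
  [1,6] S\(S\PP)   <
    [1,5] NP   <
      [1,3] NP\PP   <
        [1,2] "in" : PP
        [2,3] "a" : (NP\PP)\PP
      [3,5] NP\(NP\PP)   <
        [3,4] "chased" : PP
        [4,5] "no" : (NP\(NP\PP))\PP
    [5,6] "this" : (S\(S\PP))\NP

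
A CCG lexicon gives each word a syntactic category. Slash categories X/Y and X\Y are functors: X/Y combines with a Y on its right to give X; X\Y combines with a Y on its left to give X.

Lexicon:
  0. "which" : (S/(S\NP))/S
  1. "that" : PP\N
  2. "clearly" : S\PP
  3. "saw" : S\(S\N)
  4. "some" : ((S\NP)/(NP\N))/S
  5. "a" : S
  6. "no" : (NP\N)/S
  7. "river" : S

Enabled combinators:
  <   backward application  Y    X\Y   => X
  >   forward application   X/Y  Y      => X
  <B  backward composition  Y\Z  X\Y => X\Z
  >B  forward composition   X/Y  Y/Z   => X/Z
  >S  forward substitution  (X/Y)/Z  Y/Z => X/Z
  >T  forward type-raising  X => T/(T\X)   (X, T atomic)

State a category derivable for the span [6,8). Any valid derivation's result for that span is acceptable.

[0,8] S   >
  [0,4] S/(S\NP)   >
    [0,1] "which" : (S/(S\NP))/S
    [1,4] S   <
      [1,3] S\N   <B
        [1,2] "that" : PP\N
        [2,3] "clearly" : S\PP
      [3,4] "saw" : S\(S\N)
  [4,8] S\NP   >
    [4,6] (S\NP)/(NP\N)   >
      [4,5] "some" : ((S\NP)/(NP\N))/S
      [5,6] "a" : S
    [6,8] NP\N   >
      [6,7] "no" : (NP\N)/S
      [7,8] "river" : S

NP\N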